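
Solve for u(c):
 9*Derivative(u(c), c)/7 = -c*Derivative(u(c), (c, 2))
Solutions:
 u(c) = C1 + C2/c^(2/7)


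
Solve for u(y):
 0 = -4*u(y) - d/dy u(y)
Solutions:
 u(y) = C1*exp(-4*y)


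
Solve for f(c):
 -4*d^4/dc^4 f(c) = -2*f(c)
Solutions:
 f(c) = C1*exp(-2^(3/4)*c/2) + C2*exp(2^(3/4)*c/2) + C3*sin(2^(3/4)*c/2) + C4*cos(2^(3/4)*c/2)


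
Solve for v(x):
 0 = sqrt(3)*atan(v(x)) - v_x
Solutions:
 Integral(1/atan(_y), (_y, v(x))) = C1 + sqrt(3)*x


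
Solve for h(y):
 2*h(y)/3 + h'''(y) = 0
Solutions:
 h(y) = C3*exp(-2^(1/3)*3^(2/3)*y/3) + (C1*sin(2^(1/3)*3^(1/6)*y/2) + C2*cos(2^(1/3)*3^(1/6)*y/2))*exp(2^(1/3)*3^(2/3)*y/6)


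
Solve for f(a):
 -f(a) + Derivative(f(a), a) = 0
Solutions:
 f(a) = C1*exp(a)


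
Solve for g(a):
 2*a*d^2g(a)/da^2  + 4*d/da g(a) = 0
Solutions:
 g(a) = C1 + C2/a


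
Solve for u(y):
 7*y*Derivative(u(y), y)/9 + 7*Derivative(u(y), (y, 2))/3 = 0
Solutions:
 u(y) = C1 + C2*erf(sqrt(6)*y/6)


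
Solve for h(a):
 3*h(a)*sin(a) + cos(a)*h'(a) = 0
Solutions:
 h(a) = C1*cos(a)^3


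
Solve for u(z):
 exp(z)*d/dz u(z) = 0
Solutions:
 u(z) = C1


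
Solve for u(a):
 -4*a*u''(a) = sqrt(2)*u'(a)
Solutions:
 u(a) = C1 + C2*a^(1 - sqrt(2)/4)


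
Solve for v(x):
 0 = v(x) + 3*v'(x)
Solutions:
 v(x) = C1*exp(-x/3)


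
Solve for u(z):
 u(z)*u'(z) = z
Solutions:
 u(z) = -sqrt(C1 + z^2)
 u(z) = sqrt(C1 + z^2)


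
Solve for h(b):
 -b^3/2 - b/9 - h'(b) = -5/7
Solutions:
 h(b) = C1 - b^4/8 - b^2/18 + 5*b/7


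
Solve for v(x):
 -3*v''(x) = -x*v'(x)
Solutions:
 v(x) = C1 + C2*erfi(sqrt(6)*x/6)


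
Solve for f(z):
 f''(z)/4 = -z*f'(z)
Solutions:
 f(z) = C1 + C2*erf(sqrt(2)*z)


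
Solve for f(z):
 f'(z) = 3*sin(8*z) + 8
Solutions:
 f(z) = C1 + 8*z - 3*cos(8*z)/8


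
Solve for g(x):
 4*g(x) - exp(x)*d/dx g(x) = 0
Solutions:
 g(x) = C1*exp(-4*exp(-x))


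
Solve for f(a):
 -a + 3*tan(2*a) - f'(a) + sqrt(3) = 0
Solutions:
 f(a) = C1 - a^2/2 + sqrt(3)*a - 3*log(cos(2*a))/2


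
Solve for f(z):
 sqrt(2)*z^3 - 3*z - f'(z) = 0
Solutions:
 f(z) = C1 + sqrt(2)*z^4/4 - 3*z^2/2


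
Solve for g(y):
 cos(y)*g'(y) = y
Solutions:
 g(y) = C1 + Integral(y/cos(y), y)


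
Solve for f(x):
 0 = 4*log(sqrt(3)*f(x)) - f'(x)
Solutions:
 -Integral(1/(2*log(_y) + log(3)), (_y, f(x)))/2 = C1 - x


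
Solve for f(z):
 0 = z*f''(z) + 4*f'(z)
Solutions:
 f(z) = C1 + C2/z^3


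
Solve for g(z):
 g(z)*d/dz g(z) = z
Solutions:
 g(z) = -sqrt(C1 + z^2)
 g(z) = sqrt(C1 + z^2)


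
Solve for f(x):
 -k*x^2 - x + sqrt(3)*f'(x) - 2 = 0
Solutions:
 f(x) = C1 + sqrt(3)*k*x^3/9 + sqrt(3)*x^2/6 + 2*sqrt(3)*x/3


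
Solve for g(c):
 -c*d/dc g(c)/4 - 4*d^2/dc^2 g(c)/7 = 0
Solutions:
 g(c) = C1 + C2*erf(sqrt(14)*c/8)


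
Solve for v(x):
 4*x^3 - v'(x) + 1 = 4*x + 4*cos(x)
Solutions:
 v(x) = C1 + x^4 - 2*x^2 + x - 4*sin(x)


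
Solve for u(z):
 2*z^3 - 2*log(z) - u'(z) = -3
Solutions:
 u(z) = C1 + z^4/2 - 2*z*log(z) + 5*z


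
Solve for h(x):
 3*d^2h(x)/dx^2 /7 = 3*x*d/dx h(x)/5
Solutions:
 h(x) = C1 + C2*erfi(sqrt(70)*x/10)


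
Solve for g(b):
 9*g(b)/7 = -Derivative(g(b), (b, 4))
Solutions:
 g(b) = (C1*sin(sqrt(6)*7^(3/4)*b/14) + C2*cos(sqrt(6)*7^(3/4)*b/14))*exp(-sqrt(6)*7^(3/4)*b/14) + (C3*sin(sqrt(6)*7^(3/4)*b/14) + C4*cos(sqrt(6)*7^(3/4)*b/14))*exp(sqrt(6)*7^(3/4)*b/14)


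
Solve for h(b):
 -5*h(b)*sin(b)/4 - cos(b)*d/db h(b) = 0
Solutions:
 h(b) = C1*cos(b)^(5/4)


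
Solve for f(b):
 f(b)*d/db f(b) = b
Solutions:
 f(b) = -sqrt(C1 + b^2)
 f(b) = sqrt(C1 + b^2)


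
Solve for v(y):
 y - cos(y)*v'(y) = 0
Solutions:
 v(y) = C1 + Integral(y/cos(y), y)


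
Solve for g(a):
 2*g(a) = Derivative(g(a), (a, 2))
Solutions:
 g(a) = C1*exp(-sqrt(2)*a) + C2*exp(sqrt(2)*a)


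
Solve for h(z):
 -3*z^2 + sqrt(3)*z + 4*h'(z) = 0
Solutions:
 h(z) = C1 + z^3/4 - sqrt(3)*z^2/8


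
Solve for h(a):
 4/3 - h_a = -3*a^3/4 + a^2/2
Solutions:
 h(a) = C1 + 3*a^4/16 - a^3/6 + 4*a/3


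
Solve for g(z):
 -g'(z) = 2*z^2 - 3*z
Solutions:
 g(z) = C1 - 2*z^3/3 + 3*z^2/2


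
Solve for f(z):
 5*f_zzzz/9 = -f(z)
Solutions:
 f(z) = (C1*sin(5^(3/4)*sqrt(6)*z/10) + C2*cos(5^(3/4)*sqrt(6)*z/10))*exp(-5^(3/4)*sqrt(6)*z/10) + (C3*sin(5^(3/4)*sqrt(6)*z/10) + C4*cos(5^(3/4)*sqrt(6)*z/10))*exp(5^(3/4)*sqrt(6)*z/10)


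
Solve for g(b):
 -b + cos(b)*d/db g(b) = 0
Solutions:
 g(b) = C1 + Integral(b/cos(b), b)


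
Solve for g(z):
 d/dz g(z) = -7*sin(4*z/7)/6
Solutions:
 g(z) = C1 + 49*cos(4*z/7)/24


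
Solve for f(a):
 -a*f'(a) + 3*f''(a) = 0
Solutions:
 f(a) = C1 + C2*erfi(sqrt(6)*a/6)


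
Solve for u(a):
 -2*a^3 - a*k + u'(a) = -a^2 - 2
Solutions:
 u(a) = C1 + a^4/2 - a^3/3 + a^2*k/2 - 2*a


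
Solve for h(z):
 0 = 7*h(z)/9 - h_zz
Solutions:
 h(z) = C1*exp(-sqrt(7)*z/3) + C2*exp(sqrt(7)*z/3)


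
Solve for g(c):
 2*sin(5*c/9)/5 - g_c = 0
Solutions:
 g(c) = C1 - 18*cos(5*c/9)/25


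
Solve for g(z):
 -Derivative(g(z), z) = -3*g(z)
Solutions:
 g(z) = C1*exp(3*z)


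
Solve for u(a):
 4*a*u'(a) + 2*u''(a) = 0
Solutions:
 u(a) = C1 + C2*erf(a)


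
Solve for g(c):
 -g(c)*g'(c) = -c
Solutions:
 g(c) = -sqrt(C1 + c^2)
 g(c) = sqrt(C1 + c^2)


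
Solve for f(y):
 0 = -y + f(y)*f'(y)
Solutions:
 f(y) = -sqrt(C1 + y^2)
 f(y) = sqrt(C1 + y^2)


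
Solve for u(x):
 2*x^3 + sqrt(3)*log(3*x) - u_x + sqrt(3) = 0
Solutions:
 u(x) = C1 + x^4/2 + sqrt(3)*x*log(x) + sqrt(3)*x*log(3)


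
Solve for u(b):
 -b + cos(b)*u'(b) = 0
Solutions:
 u(b) = C1 + Integral(b/cos(b), b)


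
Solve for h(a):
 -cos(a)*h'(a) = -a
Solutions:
 h(a) = C1 + Integral(a/cos(a), a)


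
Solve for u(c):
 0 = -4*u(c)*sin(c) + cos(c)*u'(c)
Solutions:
 u(c) = C1/cos(c)^4


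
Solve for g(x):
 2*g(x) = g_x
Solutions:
 g(x) = C1*exp(2*x)


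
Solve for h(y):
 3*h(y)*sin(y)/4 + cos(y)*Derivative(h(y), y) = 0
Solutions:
 h(y) = C1*cos(y)^(3/4)


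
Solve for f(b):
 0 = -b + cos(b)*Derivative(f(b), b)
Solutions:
 f(b) = C1 + Integral(b/cos(b), b)


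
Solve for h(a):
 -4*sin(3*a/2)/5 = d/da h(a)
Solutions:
 h(a) = C1 + 8*cos(3*a/2)/15


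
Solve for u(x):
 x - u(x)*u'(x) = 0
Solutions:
 u(x) = -sqrt(C1 + x^2)
 u(x) = sqrt(C1 + x^2)


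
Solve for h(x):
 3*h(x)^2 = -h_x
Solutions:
 h(x) = 1/(C1 + 3*x)


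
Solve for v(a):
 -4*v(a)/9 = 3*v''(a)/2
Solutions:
 v(a) = C1*sin(2*sqrt(6)*a/9) + C2*cos(2*sqrt(6)*a/9)


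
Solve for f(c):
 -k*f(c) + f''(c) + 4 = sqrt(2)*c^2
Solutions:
 f(c) = C1*exp(-c*sqrt(k)) + C2*exp(c*sqrt(k)) - sqrt(2)*c^2/k + 4/k - 2*sqrt(2)/k^2


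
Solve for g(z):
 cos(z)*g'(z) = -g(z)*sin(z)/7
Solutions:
 g(z) = C1*cos(z)^(1/7)


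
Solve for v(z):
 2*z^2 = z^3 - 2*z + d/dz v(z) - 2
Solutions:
 v(z) = C1 - z^4/4 + 2*z^3/3 + z^2 + 2*z


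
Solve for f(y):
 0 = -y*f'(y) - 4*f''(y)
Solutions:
 f(y) = C1 + C2*erf(sqrt(2)*y/4)


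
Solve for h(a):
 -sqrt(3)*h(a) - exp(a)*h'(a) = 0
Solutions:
 h(a) = C1*exp(sqrt(3)*exp(-a))


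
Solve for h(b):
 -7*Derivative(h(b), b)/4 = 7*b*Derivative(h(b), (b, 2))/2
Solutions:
 h(b) = C1 + C2*sqrt(b)


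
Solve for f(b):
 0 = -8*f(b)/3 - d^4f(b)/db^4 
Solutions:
 f(b) = (C1*sin(2^(1/4)*3^(3/4)*b/3) + C2*cos(2^(1/4)*3^(3/4)*b/3))*exp(-2^(1/4)*3^(3/4)*b/3) + (C3*sin(2^(1/4)*3^(3/4)*b/3) + C4*cos(2^(1/4)*3^(3/4)*b/3))*exp(2^(1/4)*3^(3/4)*b/3)


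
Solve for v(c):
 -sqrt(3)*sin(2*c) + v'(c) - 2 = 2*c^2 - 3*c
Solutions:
 v(c) = C1 + 2*c^3/3 - 3*c^2/2 + 2*c - sqrt(3)*cos(2*c)/2


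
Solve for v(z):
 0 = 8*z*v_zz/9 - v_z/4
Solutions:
 v(z) = C1 + C2*z^(41/32)


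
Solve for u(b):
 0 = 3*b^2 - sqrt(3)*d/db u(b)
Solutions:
 u(b) = C1 + sqrt(3)*b^3/3


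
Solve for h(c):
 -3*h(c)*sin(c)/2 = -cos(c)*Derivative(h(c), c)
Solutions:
 h(c) = C1/cos(c)^(3/2)


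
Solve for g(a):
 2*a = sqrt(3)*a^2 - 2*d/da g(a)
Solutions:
 g(a) = C1 + sqrt(3)*a^3/6 - a^2/2


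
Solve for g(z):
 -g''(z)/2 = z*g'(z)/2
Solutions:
 g(z) = C1 + C2*erf(sqrt(2)*z/2)


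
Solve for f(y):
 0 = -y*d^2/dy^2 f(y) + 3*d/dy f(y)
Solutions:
 f(y) = C1 + C2*y^4


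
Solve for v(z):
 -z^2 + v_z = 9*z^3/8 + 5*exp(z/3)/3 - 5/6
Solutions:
 v(z) = C1 + 9*z^4/32 + z^3/3 - 5*z/6 + 5*exp(z/3)


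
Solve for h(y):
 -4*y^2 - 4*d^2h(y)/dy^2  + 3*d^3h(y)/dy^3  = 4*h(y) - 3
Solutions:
 h(y) = C1*exp(y*(-2^(1/3)*(9*sqrt(921) + 275)^(1/3) - 8*2^(2/3)/(9*sqrt(921) + 275)^(1/3) + 8)/18)*sin(2^(1/3)*sqrt(3)*y*(-(9*sqrt(921) + 275)^(1/3) + 8*2^(1/3)/(9*sqrt(921) + 275)^(1/3))/18) + C2*exp(y*(-2^(1/3)*(9*sqrt(921) + 275)^(1/3) - 8*2^(2/3)/(9*sqrt(921) + 275)^(1/3) + 8)/18)*cos(2^(1/3)*sqrt(3)*y*(-(9*sqrt(921) + 275)^(1/3) + 8*2^(1/3)/(9*sqrt(921) + 275)^(1/3))/18) + C3*exp(y*(8*2^(2/3)/(9*sqrt(921) + 275)^(1/3) + 4 + 2^(1/3)*(9*sqrt(921) + 275)^(1/3))/9) - y^2 + 11/4


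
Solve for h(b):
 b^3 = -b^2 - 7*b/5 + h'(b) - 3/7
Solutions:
 h(b) = C1 + b^4/4 + b^3/3 + 7*b^2/10 + 3*b/7


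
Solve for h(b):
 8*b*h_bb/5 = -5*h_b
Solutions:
 h(b) = C1 + C2/b^(17/8)


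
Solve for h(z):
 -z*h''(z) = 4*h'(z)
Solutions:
 h(z) = C1 + C2/z^3


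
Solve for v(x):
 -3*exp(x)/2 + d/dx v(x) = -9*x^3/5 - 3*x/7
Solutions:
 v(x) = C1 - 9*x^4/20 - 3*x^2/14 + 3*exp(x)/2


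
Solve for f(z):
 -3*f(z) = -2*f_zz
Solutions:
 f(z) = C1*exp(-sqrt(6)*z/2) + C2*exp(sqrt(6)*z/2)


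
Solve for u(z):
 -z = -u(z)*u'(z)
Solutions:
 u(z) = -sqrt(C1 + z^2)
 u(z) = sqrt(C1 + z^2)


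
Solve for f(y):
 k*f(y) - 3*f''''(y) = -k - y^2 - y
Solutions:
 f(y) = C1*exp(-3^(3/4)*k^(1/4)*y/3) + C2*exp(3^(3/4)*k^(1/4)*y/3) + C3*exp(-3^(3/4)*I*k^(1/4)*y/3) + C4*exp(3^(3/4)*I*k^(1/4)*y/3) - 1 - y^2/k - y/k


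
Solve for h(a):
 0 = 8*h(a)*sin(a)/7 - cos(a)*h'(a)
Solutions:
 h(a) = C1/cos(a)^(8/7)


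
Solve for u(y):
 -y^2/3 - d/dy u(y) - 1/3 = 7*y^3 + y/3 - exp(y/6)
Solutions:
 u(y) = C1 - 7*y^4/4 - y^3/9 - y^2/6 - y/3 + 6*exp(y/6)


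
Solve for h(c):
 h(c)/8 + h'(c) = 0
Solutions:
 h(c) = C1*exp(-c/8)


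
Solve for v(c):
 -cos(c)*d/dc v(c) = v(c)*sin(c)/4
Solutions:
 v(c) = C1*cos(c)^(1/4)


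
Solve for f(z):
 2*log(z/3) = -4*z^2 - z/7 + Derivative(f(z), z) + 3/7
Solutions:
 f(z) = C1 + 4*z^3/3 + z^2/14 + 2*z*log(z) - 17*z/7 - 2*z*log(3)


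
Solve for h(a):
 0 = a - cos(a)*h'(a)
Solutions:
 h(a) = C1 + Integral(a/cos(a), a)


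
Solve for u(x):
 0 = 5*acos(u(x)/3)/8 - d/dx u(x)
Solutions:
 Integral(1/acos(_y/3), (_y, u(x))) = C1 + 5*x/8


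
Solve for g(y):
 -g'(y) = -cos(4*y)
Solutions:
 g(y) = C1 + sin(4*y)/4


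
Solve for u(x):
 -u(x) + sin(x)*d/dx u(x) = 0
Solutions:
 u(x) = C1*sqrt(cos(x) - 1)/sqrt(cos(x) + 1)


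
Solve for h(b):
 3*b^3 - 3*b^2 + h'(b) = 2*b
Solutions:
 h(b) = C1 - 3*b^4/4 + b^3 + b^2


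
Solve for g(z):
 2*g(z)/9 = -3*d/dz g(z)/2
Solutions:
 g(z) = C1*exp(-4*z/27)


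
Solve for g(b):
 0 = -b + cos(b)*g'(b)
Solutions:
 g(b) = C1 + Integral(b/cos(b), b)


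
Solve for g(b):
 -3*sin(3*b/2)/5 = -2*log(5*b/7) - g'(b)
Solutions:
 g(b) = C1 - 2*b*log(b) - 2*b*log(5) + 2*b + 2*b*log(7) - 2*cos(3*b/2)/5


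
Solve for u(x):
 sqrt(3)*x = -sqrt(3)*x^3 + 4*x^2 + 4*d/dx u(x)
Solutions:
 u(x) = C1 + sqrt(3)*x^4/16 - x^3/3 + sqrt(3)*x^2/8


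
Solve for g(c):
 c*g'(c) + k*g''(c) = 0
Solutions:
 g(c) = C1 + C2*sqrt(k)*erf(sqrt(2)*c*sqrt(1/k)/2)


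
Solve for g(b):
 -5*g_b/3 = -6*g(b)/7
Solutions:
 g(b) = C1*exp(18*b/35)


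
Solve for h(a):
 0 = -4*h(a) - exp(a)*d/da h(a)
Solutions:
 h(a) = C1*exp(4*exp(-a))


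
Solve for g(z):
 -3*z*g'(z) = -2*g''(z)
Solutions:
 g(z) = C1 + C2*erfi(sqrt(3)*z/2)


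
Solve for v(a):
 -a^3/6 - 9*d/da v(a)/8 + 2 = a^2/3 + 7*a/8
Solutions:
 v(a) = C1 - a^4/27 - 8*a^3/81 - 7*a^2/18 + 16*a/9


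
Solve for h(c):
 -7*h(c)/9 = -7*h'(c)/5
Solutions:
 h(c) = C1*exp(5*c/9)


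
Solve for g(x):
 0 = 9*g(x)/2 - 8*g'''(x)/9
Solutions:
 g(x) = C3*exp(3*2^(2/3)*3^(1/3)*x/4) + (C1*sin(3*2^(2/3)*3^(5/6)*x/8) + C2*cos(3*2^(2/3)*3^(5/6)*x/8))*exp(-3*2^(2/3)*3^(1/3)*x/8)


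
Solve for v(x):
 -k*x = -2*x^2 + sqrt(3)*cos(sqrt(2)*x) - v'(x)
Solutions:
 v(x) = C1 + k*x^2/2 - 2*x^3/3 + sqrt(6)*sin(sqrt(2)*x)/2


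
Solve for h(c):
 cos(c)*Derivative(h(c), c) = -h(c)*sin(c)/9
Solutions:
 h(c) = C1*cos(c)^(1/9)


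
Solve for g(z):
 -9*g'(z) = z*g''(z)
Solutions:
 g(z) = C1 + C2/z^8


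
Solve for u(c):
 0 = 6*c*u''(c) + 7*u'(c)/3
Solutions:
 u(c) = C1 + C2*c^(11/18)


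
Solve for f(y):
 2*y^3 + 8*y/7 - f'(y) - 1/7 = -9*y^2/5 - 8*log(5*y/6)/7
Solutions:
 f(y) = C1 + y^4/2 + 3*y^3/5 + 4*y^2/7 + 8*y*log(y)/7 - 8*y*log(6)/7 - 9*y/7 + 8*y*log(5)/7


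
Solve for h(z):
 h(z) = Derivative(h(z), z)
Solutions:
 h(z) = C1*exp(z)


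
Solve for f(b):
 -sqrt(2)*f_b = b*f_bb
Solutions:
 f(b) = C1 + C2*b^(1 - sqrt(2))


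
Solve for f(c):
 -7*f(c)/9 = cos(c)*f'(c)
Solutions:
 f(c) = C1*(sin(c) - 1)^(7/18)/(sin(c) + 1)^(7/18)


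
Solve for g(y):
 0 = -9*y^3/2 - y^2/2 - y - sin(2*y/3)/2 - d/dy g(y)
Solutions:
 g(y) = C1 - 9*y^4/8 - y^3/6 - y^2/2 + 3*cos(2*y/3)/4


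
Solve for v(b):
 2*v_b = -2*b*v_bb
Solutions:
 v(b) = C1 + C2*log(b)


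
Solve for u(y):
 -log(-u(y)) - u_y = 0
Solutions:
 -li(-u(y)) = C1 - y


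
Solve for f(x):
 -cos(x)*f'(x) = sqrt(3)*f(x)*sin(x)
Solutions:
 f(x) = C1*cos(x)^(sqrt(3))


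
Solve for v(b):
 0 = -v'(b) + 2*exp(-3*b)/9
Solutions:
 v(b) = C1 - 2*exp(-3*b)/27


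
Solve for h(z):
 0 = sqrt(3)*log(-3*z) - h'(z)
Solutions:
 h(z) = C1 + sqrt(3)*z*log(-z) + sqrt(3)*z*(-1 + log(3))


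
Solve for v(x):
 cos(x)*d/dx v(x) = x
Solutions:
 v(x) = C1 + Integral(x/cos(x), x)


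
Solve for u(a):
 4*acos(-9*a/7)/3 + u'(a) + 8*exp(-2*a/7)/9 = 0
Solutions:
 u(a) = C1 - 4*a*acos(-9*a/7)/3 - 4*sqrt(49 - 81*a^2)/27 + 28*exp(-2*a/7)/9


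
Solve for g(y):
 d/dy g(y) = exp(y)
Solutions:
 g(y) = C1 + exp(y)


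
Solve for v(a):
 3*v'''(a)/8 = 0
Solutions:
 v(a) = C1 + C2*a + C3*a^2


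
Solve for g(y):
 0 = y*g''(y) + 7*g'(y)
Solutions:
 g(y) = C1 + C2/y^6


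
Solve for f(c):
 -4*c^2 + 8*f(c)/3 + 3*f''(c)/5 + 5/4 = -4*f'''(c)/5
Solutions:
 f(c) = C1*exp(c*(-6 + 3*3^(1/3)/(8*sqrt(1630) + 323)^(1/3) + 3^(2/3)*(8*sqrt(1630) + 323)^(1/3))/24)*sin(3^(1/6)*c*(-(8*sqrt(1630) + 323)^(1/3) + 3^(2/3)/(8*sqrt(1630) + 323)^(1/3))/8) + C2*exp(c*(-6 + 3*3^(1/3)/(8*sqrt(1630) + 323)^(1/3) + 3^(2/3)*(8*sqrt(1630) + 323)^(1/3))/24)*cos(3^(1/6)*c*(-(8*sqrt(1630) + 323)^(1/3) + 3^(2/3)/(8*sqrt(1630) + 323)^(1/3))/8) + C3*exp(-c*(3*3^(1/3)/(8*sqrt(1630) + 323)^(1/3) + 3 + 3^(2/3)*(8*sqrt(1630) + 323)^(1/3))/12) + 3*c^2/2 - 183/160


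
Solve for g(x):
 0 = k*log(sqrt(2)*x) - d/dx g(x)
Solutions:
 g(x) = C1 + k*x*log(x) - k*x + k*x*log(2)/2


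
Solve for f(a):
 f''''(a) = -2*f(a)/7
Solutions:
 f(a) = (C1*sin(14^(3/4)*a/14) + C2*cos(14^(3/4)*a/14))*exp(-14^(3/4)*a/14) + (C3*sin(14^(3/4)*a/14) + C4*cos(14^(3/4)*a/14))*exp(14^(3/4)*a/14)


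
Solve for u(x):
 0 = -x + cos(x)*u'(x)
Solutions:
 u(x) = C1 + Integral(x/cos(x), x)


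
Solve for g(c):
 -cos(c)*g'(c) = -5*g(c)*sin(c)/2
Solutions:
 g(c) = C1/cos(c)^(5/2)


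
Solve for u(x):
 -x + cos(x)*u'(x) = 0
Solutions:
 u(x) = C1 + Integral(x/cos(x), x)


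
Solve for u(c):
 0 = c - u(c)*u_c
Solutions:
 u(c) = -sqrt(C1 + c^2)
 u(c) = sqrt(C1 + c^2)


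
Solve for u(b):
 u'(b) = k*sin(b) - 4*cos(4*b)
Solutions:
 u(b) = C1 - k*cos(b) - sin(4*b)


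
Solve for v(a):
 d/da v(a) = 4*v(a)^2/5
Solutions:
 v(a) = -5/(C1 + 4*a)


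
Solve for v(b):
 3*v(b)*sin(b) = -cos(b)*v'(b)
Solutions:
 v(b) = C1*cos(b)^3


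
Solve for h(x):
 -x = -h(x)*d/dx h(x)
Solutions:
 h(x) = -sqrt(C1 + x^2)
 h(x) = sqrt(C1 + x^2)


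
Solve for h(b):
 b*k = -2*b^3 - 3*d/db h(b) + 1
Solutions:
 h(b) = C1 - b^4/6 - b^2*k/6 + b/3


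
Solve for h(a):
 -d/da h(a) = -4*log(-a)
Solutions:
 h(a) = C1 + 4*a*log(-a) - 4*a


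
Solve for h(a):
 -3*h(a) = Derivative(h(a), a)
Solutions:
 h(a) = C1*exp(-3*a)


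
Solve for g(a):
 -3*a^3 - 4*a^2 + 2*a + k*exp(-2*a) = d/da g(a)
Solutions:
 g(a) = C1 - 3*a^4/4 - 4*a^3/3 + a^2 - k*exp(-2*a)/2


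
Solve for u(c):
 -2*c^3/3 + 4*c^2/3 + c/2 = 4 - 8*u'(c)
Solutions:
 u(c) = C1 + c^4/48 - c^3/18 - c^2/32 + c/2


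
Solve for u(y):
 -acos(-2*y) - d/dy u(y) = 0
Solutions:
 u(y) = C1 - y*acos(-2*y) - sqrt(1 - 4*y^2)/2


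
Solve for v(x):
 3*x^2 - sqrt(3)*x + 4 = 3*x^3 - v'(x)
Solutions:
 v(x) = C1 + 3*x^4/4 - x^3 + sqrt(3)*x^2/2 - 4*x


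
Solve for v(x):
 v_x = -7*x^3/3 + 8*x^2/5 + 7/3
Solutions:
 v(x) = C1 - 7*x^4/12 + 8*x^3/15 + 7*x/3


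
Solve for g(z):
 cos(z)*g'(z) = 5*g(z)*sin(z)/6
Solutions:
 g(z) = C1/cos(z)^(5/6)


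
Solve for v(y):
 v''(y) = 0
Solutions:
 v(y) = C1 + C2*y


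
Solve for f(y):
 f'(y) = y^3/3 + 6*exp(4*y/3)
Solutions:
 f(y) = C1 + y^4/12 + 9*exp(4*y/3)/2


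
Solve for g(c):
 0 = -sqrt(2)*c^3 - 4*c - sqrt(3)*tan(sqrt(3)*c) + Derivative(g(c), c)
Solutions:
 g(c) = C1 + sqrt(2)*c^4/4 + 2*c^2 - log(cos(sqrt(3)*c))


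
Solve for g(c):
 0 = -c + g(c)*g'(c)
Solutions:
 g(c) = -sqrt(C1 + c^2)
 g(c) = sqrt(C1 + c^2)


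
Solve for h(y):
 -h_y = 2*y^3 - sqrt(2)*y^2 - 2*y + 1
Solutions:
 h(y) = C1 - y^4/2 + sqrt(2)*y^3/3 + y^2 - y


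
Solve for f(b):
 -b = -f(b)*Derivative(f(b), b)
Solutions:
 f(b) = -sqrt(C1 + b^2)
 f(b) = sqrt(C1 + b^2)


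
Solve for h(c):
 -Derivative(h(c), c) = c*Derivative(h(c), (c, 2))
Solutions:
 h(c) = C1 + C2*log(c)


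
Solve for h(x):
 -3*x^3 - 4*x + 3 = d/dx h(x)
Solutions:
 h(x) = C1 - 3*x^4/4 - 2*x^2 + 3*x


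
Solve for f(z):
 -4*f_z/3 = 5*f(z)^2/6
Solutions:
 f(z) = 8/(C1 + 5*z)


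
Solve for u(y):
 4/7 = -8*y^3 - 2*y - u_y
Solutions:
 u(y) = C1 - 2*y^4 - y^2 - 4*y/7


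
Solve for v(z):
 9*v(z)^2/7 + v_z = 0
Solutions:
 v(z) = 7/(C1 + 9*z)


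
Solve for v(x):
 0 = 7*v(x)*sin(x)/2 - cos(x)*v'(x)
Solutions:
 v(x) = C1/cos(x)^(7/2)


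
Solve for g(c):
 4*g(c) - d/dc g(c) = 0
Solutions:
 g(c) = C1*exp(4*c)


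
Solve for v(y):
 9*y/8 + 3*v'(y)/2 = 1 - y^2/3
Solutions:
 v(y) = C1 - 2*y^3/27 - 3*y^2/8 + 2*y/3


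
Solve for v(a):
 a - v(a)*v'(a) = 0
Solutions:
 v(a) = -sqrt(C1 + a^2)
 v(a) = sqrt(C1 + a^2)


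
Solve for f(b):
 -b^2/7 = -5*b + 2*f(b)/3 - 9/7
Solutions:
 f(b) = -3*b^2/14 + 15*b/2 + 27/14


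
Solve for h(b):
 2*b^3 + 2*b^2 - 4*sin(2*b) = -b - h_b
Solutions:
 h(b) = C1 - b^4/2 - 2*b^3/3 - b^2/2 - 2*cos(2*b)


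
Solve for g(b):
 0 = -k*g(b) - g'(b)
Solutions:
 g(b) = C1*exp(-b*k)


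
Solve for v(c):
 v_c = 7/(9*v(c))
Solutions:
 v(c) = -sqrt(C1 + 14*c)/3
 v(c) = sqrt(C1 + 14*c)/3


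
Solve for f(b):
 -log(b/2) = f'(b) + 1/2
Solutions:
 f(b) = C1 - b*log(b) + b/2 + b*log(2)


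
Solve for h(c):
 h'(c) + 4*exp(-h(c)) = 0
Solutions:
 h(c) = log(C1 - 4*c)


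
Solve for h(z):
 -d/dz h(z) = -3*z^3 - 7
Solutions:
 h(z) = C1 + 3*z^4/4 + 7*z


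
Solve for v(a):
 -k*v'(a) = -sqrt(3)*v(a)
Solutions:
 v(a) = C1*exp(sqrt(3)*a/k)


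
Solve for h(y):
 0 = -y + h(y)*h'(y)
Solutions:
 h(y) = -sqrt(C1 + y^2)
 h(y) = sqrt(C1 + y^2)


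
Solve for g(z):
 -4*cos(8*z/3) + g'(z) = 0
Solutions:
 g(z) = C1 + 3*sin(8*z/3)/2


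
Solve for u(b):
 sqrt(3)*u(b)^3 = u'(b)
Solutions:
 u(b) = -sqrt(2)*sqrt(-1/(C1 + sqrt(3)*b))/2
 u(b) = sqrt(2)*sqrt(-1/(C1 + sqrt(3)*b))/2


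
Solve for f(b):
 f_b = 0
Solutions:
 f(b) = C1


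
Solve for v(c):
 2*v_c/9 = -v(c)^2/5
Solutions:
 v(c) = 10/(C1 + 9*c)


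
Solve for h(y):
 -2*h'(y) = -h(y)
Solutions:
 h(y) = C1*exp(y/2)


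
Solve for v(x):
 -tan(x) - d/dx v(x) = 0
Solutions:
 v(x) = C1 + log(cos(x))


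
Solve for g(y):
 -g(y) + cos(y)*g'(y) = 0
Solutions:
 g(y) = C1*sqrt(sin(y) + 1)/sqrt(sin(y) - 1)


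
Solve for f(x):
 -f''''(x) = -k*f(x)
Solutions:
 f(x) = C1*exp(-k^(1/4)*x) + C2*exp(k^(1/4)*x) + C3*exp(-I*k^(1/4)*x) + C4*exp(I*k^(1/4)*x)


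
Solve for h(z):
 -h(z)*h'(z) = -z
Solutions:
 h(z) = -sqrt(C1 + z^2)
 h(z) = sqrt(C1 + z^2)


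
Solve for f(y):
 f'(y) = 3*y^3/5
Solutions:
 f(y) = C1 + 3*y^4/20


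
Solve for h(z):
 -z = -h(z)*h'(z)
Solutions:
 h(z) = -sqrt(C1 + z^2)
 h(z) = sqrt(C1 + z^2)


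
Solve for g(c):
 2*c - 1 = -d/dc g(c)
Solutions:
 g(c) = C1 - c^2 + c


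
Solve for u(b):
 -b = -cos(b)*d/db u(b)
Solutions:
 u(b) = C1 + Integral(b/cos(b), b)


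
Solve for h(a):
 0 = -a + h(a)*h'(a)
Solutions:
 h(a) = -sqrt(C1 + a^2)
 h(a) = sqrt(C1 + a^2)


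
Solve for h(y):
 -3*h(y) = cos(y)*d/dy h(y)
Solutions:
 h(y) = C1*(sin(y) - 1)^(3/2)/(sin(y) + 1)^(3/2)


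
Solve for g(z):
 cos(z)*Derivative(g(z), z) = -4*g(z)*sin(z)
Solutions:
 g(z) = C1*cos(z)^4


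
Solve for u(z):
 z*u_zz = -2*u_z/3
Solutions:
 u(z) = C1 + C2*z^(1/3)


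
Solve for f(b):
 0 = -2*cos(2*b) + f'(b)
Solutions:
 f(b) = C1 + sin(2*b)


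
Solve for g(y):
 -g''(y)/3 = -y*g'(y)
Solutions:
 g(y) = C1 + C2*erfi(sqrt(6)*y/2)


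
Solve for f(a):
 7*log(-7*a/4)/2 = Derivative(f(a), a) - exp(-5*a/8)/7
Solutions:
 f(a) = C1 + 7*a*log(-a)/2 + a*(-7*log(2) - 7/2 + 7*log(7)/2) - 8*exp(-5*a/8)/35


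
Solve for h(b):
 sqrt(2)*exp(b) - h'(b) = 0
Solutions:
 h(b) = C1 + sqrt(2)*exp(b)


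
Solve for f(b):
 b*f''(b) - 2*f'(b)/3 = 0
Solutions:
 f(b) = C1 + C2*b^(5/3)


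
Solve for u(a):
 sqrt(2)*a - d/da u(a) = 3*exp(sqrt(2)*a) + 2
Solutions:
 u(a) = C1 + sqrt(2)*a^2/2 - 2*a - 3*sqrt(2)*exp(sqrt(2)*a)/2


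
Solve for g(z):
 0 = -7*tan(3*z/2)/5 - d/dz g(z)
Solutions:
 g(z) = C1 + 14*log(cos(3*z/2))/15


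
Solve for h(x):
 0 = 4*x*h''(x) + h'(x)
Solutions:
 h(x) = C1 + C2*x^(3/4)


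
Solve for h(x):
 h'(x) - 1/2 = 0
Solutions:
 h(x) = C1 + x/2


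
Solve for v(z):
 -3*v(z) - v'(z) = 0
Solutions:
 v(z) = C1*exp(-3*z)


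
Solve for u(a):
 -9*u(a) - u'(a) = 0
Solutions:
 u(a) = C1*exp(-9*a)


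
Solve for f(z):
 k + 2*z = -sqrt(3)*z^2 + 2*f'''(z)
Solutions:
 f(z) = C1 + C2*z + C3*z^2 + k*z^3/12 + sqrt(3)*z^5/120 + z^4/24


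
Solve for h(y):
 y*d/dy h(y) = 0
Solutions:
 h(y) = C1


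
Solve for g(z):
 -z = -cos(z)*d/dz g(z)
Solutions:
 g(z) = C1 + Integral(z/cos(z), z)


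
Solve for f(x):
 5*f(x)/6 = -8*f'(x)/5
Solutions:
 f(x) = C1*exp(-25*x/48)


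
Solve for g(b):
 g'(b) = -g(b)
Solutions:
 g(b) = C1*exp(-b)


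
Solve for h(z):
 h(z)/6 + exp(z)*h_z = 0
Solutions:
 h(z) = C1*exp(exp(-z)/6)


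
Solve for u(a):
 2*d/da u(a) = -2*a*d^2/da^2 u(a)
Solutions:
 u(a) = C1 + C2*log(a)


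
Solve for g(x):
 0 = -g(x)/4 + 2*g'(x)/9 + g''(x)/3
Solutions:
 g(x) = C1*exp(x*(-2 + sqrt(31))/6) + C2*exp(-x*(2 + sqrt(31))/6)


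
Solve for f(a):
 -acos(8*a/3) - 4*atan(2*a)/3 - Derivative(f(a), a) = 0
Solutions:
 f(a) = C1 - a*acos(8*a/3) - 4*a*atan(2*a)/3 + sqrt(9 - 64*a^2)/8 + log(4*a^2 + 1)/3


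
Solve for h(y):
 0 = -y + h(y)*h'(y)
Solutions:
 h(y) = -sqrt(C1 + y^2)
 h(y) = sqrt(C1 + y^2)


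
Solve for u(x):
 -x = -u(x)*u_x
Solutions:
 u(x) = -sqrt(C1 + x^2)
 u(x) = sqrt(C1 + x^2)


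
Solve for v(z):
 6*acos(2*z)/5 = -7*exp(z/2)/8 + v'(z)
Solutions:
 v(z) = C1 + 6*z*acos(2*z)/5 - 3*sqrt(1 - 4*z^2)/5 + 7*exp(z/2)/4


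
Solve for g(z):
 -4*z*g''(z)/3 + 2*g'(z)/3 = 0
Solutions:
 g(z) = C1 + C2*z^(3/2)


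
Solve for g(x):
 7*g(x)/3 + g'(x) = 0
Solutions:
 g(x) = C1*exp(-7*x/3)


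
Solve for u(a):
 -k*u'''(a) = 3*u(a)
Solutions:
 u(a) = C1*exp(3^(1/3)*a*(-1/k)^(1/3)) + C2*exp(a*(-1/k)^(1/3)*(-3^(1/3) + 3^(5/6)*I)/2) + C3*exp(-a*(-1/k)^(1/3)*(3^(1/3) + 3^(5/6)*I)/2)


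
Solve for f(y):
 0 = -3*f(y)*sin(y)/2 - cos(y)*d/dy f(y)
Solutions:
 f(y) = C1*cos(y)^(3/2)


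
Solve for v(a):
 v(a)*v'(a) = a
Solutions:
 v(a) = -sqrt(C1 + a^2)
 v(a) = sqrt(C1 + a^2)


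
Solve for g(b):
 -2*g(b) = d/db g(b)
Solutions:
 g(b) = C1*exp(-2*b)


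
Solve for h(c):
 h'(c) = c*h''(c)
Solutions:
 h(c) = C1 + C2*c^2


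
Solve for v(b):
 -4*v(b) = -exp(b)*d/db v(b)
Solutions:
 v(b) = C1*exp(-4*exp(-b))


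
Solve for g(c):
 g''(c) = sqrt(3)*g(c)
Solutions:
 g(c) = C1*exp(-3^(1/4)*c) + C2*exp(3^(1/4)*c)


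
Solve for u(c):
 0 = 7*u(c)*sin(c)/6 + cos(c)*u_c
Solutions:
 u(c) = C1*cos(c)^(7/6)


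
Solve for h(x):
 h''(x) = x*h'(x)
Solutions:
 h(x) = C1 + C2*erfi(sqrt(2)*x/2)


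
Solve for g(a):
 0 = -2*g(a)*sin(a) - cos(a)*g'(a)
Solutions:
 g(a) = C1*cos(a)^2


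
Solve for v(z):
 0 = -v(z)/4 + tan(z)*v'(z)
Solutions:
 v(z) = C1*sin(z)^(1/4)


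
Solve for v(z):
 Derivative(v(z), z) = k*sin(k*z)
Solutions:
 v(z) = C1 - cos(k*z)


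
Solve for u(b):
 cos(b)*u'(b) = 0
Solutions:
 u(b) = C1


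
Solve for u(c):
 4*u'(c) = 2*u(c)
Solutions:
 u(c) = C1*exp(c/2)


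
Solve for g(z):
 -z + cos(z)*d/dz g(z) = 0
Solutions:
 g(z) = C1 + Integral(z/cos(z), z)


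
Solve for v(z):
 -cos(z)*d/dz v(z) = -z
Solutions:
 v(z) = C1 + Integral(z/cos(z), z)


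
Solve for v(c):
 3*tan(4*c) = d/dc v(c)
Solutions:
 v(c) = C1 - 3*log(cos(4*c))/4


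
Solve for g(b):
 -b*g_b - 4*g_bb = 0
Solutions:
 g(b) = C1 + C2*erf(sqrt(2)*b/4)


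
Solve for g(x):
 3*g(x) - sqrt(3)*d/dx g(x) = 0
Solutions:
 g(x) = C1*exp(sqrt(3)*x)


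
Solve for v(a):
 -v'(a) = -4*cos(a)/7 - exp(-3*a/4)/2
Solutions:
 v(a) = C1 + 4*sin(a)/7 - 2*exp(-3*a/4)/3


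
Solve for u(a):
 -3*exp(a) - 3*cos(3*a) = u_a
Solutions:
 u(a) = C1 - 3*exp(a) - sin(3*a)


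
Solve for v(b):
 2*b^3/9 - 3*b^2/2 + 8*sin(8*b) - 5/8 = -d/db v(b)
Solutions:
 v(b) = C1 - b^4/18 + b^3/2 + 5*b/8 + cos(8*b)


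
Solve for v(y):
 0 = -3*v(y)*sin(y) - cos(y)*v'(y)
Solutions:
 v(y) = C1*cos(y)^3


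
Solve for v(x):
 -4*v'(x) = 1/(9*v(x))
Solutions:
 v(x) = -sqrt(C1 - 2*x)/6
 v(x) = sqrt(C1 - 2*x)/6


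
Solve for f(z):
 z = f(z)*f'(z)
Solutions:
 f(z) = -sqrt(C1 + z^2)
 f(z) = sqrt(C1 + z^2)


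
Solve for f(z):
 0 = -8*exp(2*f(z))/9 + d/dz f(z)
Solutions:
 f(z) = log(-sqrt(-1/(C1 + 8*z))) - log(2)/2 + log(3)
 f(z) = log(-1/(C1 + 8*z))/2 - log(2)/2 + log(3)


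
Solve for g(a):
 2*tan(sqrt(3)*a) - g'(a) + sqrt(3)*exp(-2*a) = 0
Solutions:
 g(a) = C1 + sqrt(3)*log(tan(sqrt(3)*a)^2 + 1)/3 - sqrt(3)*exp(-2*a)/2


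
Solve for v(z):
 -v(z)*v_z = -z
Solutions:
 v(z) = -sqrt(C1 + z^2)
 v(z) = sqrt(C1 + z^2)


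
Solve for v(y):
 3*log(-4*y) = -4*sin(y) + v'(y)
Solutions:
 v(y) = C1 + 3*y*log(-y) - 3*y + 6*y*log(2) - 4*cos(y)


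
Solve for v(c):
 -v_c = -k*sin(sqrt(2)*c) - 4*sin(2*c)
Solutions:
 v(c) = C1 - sqrt(2)*k*cos(sqrt(2)*c)/2 - 2*cos(2*c)


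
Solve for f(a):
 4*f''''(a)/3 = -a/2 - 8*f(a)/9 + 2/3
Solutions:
 f(a) = -9*a/16 + (C1*sin(6^(3/4)*a/6) + C2*cos(6^(3/4)*a/6))*exp(-6^(3/4)*a/6) + (C3*sin(6^(3/4)*a/6) + C4*cos(6^(3/4)*a/6))*exp(6^(3/4)*a/6) + 3/4


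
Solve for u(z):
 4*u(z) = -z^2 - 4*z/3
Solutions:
 u(z) = z*(-3*z - 4)/12


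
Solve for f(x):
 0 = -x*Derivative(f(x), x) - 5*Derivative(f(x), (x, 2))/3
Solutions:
 f(x) = C1 + C2*erf(sqrt(30)*x/10)


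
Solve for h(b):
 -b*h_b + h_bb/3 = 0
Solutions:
 h(b) = C1 + C2*erfi(sqrt(6)*b/2)


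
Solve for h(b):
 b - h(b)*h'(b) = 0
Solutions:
 h(b) = -sqrt(C1 + b^2)
 h(b) = sqrt(C1 + b^2)


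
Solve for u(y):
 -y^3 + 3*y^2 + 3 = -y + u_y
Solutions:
 u(y) = C1 - y^4/4 + y^3 + y^2/2 + 3*y


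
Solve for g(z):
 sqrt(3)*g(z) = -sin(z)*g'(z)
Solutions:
 g(z) = C1*(cos(z) + 1)^(sqrt(3)/2)/(cos(z) - 1)^(sqrt(3)/2)


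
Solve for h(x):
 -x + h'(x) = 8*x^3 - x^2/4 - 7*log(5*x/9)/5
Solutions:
 h(x) = C1 + 2*x^4 - x^3/12 + x^2/2 - 7*x*log(x)/5 - 7*x*log(5)/5 + 7*x/5 + 14*x*log(3)/5


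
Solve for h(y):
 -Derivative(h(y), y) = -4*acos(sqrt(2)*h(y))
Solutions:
 Integral(1/acos(sqrt(2)*_y), (_y, h(y))) = C1 + 4*y


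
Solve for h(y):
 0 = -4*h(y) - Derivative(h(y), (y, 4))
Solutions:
 h(y) = (C1*sin(y) + C2*cos(y))*exp(-y) + (C3*sin(y) + C4*cos(y))*exp(y)


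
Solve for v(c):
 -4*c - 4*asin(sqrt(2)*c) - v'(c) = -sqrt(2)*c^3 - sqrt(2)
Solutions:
 v(c) = C1 + sqrt(2)*c^4/4 - 2*c^2 - 4*c*asin(sqrt(2)*c) + sqrt(2)*c - 2*sqrt(2)*sqrt(1 - 2*c^2)


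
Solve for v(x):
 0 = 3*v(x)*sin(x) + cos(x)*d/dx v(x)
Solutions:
 v(x) = C1*cos(x)^3


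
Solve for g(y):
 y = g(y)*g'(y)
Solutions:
 g(y) = -sqrt(C1 + y^2)
 g(y) = sqrt(C1 + y^2)


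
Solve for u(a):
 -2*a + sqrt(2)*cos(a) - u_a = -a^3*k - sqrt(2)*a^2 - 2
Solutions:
 u(a) = C1 + a^4*k/4 + sqrt(2)*a^3/3 - a^2 + 2*a + sqrt(2)*sin(a)


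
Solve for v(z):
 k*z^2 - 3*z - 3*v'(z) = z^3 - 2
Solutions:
 v(z) = C1 + k*z^3/9 - z^4/12 - z^2/2 + 2*z/3


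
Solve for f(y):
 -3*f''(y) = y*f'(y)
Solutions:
 f(y) = C1 + C2*erf(sqrt(6)*y/6)


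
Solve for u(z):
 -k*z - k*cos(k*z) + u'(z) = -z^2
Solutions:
 u(z) = C1 + k*z^2/2 - z^3/3 + sin(k*z)


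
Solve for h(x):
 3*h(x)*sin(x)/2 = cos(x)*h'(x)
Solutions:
 h(x) = C1/cos(x)^(3/2)


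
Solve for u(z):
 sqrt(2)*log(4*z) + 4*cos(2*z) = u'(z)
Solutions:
 u(z) = C1 + sqrt(2)*z*(log(z) - 1) + 2*sqrt(2)*z*log(2) + 2*sin(2*z)


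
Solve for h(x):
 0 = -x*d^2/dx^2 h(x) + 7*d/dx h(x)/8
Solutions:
 h(x) = C1 + C2*x^(15/8)


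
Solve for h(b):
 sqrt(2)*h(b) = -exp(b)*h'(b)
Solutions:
 h(b) = C1*exp(sqrt(2)*exp(-b))


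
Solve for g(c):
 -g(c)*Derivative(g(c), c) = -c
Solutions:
 g(c) = -sqrt(C1 + c^2)
 g(c) = sqrt(C1 + c^2)


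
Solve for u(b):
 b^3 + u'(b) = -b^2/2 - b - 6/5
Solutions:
 u(b) = C1 - b^4/4 - b^3/6 - b^2/2 - 6*b/5


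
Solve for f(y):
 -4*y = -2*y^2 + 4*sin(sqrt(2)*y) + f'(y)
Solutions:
 f(y) = C1 + 2*y^3/3 - 2*y^2 + 2*sqrt(2)*cos(sqrt(2)*y)


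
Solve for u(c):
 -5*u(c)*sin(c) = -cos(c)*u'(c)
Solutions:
 u(c) = C1/cos(c)^5


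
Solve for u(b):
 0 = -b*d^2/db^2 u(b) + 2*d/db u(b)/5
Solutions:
 u(b) = C1 + C2*b^(7/5)


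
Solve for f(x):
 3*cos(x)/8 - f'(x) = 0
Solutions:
 f(x) = C1 + 3*sin(x)/8


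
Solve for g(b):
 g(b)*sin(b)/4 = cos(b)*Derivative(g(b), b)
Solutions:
 g(b) = C1/cos(b)^(1/4)


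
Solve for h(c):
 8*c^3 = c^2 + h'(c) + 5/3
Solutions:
 h(c) = C1 + 2*c^4 - c^3/3 - 5*c/3


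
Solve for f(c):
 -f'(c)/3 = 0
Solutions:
 f(c) = C1


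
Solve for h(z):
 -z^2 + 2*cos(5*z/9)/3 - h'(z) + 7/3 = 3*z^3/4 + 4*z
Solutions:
 h(z) = C1 - 3*z^4/16 - z^3/3 - 2*z^2 + 7*z/3 + 6*sin(5*z/9)/5


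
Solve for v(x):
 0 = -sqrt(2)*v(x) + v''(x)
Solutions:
 v(x) = C1*exp(-2^(1/4)*x) + C2*exp(2^(1/4)*x)


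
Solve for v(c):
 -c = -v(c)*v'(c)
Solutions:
 v(c) = -sqrt(C1 + c^2)
 v(c) = sqrt(C1 + c^2)


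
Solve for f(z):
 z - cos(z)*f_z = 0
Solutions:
 f(z) = C1 + Integral(z/cos(z), z)


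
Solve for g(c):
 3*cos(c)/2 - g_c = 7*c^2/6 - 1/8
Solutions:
 g(c) = C1 - 7*c^3/18 + c/8 + 3*sin(c)/2


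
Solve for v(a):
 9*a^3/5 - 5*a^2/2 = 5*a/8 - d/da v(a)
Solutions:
 v(a) = C1 - 9*a^4/20 + 5*a^3/6 + 5*a^2/16


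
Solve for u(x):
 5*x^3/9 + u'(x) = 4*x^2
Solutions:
 u(x) = C1 - 5*x^4/36 + 4*x^3/3


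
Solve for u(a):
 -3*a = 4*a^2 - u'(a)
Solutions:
 u(a) = C1 + 4*a^3/3 + 3*a^2/2


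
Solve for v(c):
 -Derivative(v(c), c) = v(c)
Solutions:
 v(c) = C1*exp(-c)


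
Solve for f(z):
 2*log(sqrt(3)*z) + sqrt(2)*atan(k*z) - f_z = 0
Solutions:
 f(z) = C1 + 2*z*log(z) - 2*z + z*log(3) + sqrt(2)*Piecewise((z*atan(k*z) - log(k^2*z^2 + 1)/(2*k), Ne(k, 0)), (0, True))


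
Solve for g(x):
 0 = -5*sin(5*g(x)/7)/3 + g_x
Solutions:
 -5*x/3 + 7*log(cos(5*g(x)/7) - 1)/10 - 7*log(cos(5*g(x)/7) + 1)/10 = C1


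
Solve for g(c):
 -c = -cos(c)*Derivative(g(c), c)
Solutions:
 g(c) = C1 + Integral(c/cos(c), c)


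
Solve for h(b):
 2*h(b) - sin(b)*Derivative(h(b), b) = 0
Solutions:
 h(b) = C1*(cos(b) - 1)/(cos(b) + 1)


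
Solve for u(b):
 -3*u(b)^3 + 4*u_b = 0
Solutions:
 u(b) = -sqrt(2)*sqrt(-1/(C1 + 3*b))
 u(b) = sqrt(2)*sqrt(-1/(C1 + 3*b))


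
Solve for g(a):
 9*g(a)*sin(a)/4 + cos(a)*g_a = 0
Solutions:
 g(a) = C1*cos(a)^(9/4)


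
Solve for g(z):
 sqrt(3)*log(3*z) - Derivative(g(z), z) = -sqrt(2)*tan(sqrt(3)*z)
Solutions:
 g(z) = C1 + sqrt(3)*z*(log(z) - 1) + sqrt(3)*z*log(3) - sqrt(6)*log(cos(sqrt(3)*z))/3


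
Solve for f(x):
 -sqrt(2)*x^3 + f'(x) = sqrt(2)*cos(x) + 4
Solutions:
 f(x) = C1 + sqrt(2)*x^4/4 + 4*x + sqrt(2)*sin(x)


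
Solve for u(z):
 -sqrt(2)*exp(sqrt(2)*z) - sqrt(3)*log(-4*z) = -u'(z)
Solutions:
 u(z) = C1 + sqrt(3)*z*log(-z) + sqrt(3)*z*(-1 + 2*log(2)) + exp(sqrt(2)*z)


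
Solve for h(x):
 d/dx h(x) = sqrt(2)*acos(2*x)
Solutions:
 h(x) = C1 + sqrt(2)*(x*acos(2*x) - sqrt(1 - 4*x^2)/2)


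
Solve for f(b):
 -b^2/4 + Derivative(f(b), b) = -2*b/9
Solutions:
 f(b) = C1 + b^3/12 - b^2/9


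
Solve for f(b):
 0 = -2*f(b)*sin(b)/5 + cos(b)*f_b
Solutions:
 f(b) = C1/cos(b)^(2/5)


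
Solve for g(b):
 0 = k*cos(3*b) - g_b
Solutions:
 g(b) = C1 + k*sin(3*b)/3


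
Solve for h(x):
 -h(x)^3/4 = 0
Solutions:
 h(x) = 0


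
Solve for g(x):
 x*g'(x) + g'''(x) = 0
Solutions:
 g(x) = C1 + Integral(C2*airyai(-x) + C3*airybi(-x), x)


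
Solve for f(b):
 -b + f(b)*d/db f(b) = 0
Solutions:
 f(b) = -sqrt(C1 + b^2)
 f(b) = sqrt(C1 + b^2)


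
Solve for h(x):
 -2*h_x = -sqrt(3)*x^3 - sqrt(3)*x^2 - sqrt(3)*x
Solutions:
 h(x) = C1 + sqrt(3)*x^4/8 + sqrt(3)*x^3/6 + sqrt(3)*x^2/4


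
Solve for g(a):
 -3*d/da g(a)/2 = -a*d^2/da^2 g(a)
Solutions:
 g(a) = C1 + C2*a^(5/2)


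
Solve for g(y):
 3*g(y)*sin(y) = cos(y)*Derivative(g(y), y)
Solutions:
 g(y) = C1/cos(y)^3


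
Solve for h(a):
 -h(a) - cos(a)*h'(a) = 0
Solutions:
 h(a) = C1*sqrt(sin(a) - 1)/sqrt(sin(a) + 1)


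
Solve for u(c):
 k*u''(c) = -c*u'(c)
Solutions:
 u(c) = C1 + C2*sqrt(k)*erf(sqrt(2)*c*sqrt(1/k)/2)


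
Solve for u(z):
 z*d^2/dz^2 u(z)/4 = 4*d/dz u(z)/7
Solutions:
 u(z) = C1 + C2*z^(23/7)


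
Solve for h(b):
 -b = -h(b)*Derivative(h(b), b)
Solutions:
 h(b) = -sqrt(C1 + b^2)
 h(b) = sqrt(C1 + b^2)


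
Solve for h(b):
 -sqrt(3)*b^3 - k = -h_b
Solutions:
 h(b) = C1 + sqrt(3)*b^4/4 + b*k


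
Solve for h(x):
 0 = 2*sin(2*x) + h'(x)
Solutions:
 h(x) = C1 + cos(2*x)


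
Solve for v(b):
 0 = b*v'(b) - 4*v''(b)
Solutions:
 v(b) = C1 + C2*erfi(sqrt(2)*b/4)


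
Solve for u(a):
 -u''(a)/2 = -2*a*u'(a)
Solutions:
 u(a) = C1 + C2*erfi(sqrt(2)*a)


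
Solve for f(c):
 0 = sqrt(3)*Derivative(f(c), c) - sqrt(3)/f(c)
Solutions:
 f(c) = -sqrt(C1 + 2*c)
 f(c) = sqrt(C1 + 2*c)


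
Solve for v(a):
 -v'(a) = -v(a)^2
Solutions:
 v(a) = -1/(C1 + a)


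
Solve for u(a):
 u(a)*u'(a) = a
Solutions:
 u(a) = -sqrt(C1 + a^2)
 u(a) = sqrt(C1 + a^2)


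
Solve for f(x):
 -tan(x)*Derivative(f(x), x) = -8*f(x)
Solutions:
 f(x) = C1*sin(x)^8


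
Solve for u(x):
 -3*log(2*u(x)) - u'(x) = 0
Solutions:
 Integral(1/(log(_y) + log(2)), (_y, u(x)))/3 = C1 - x


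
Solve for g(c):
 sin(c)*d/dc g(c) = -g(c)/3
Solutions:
 g(c) = C1*(cos(c) + 1)^(1/6)/(cos(c) - 1)^(1/6)


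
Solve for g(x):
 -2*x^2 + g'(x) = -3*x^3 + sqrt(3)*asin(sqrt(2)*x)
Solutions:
 g(x) = C1 - 3*x^4/4 + 2*x^3/3 + sqrt(3)*(x*asin(sqrt(2)*x) + sqrt(2)*sqrt(1 - 2*x^2)/2)


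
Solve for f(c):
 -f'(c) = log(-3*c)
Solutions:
 f(c) = C1 - c*log(-c) + c*(1 - log(3))


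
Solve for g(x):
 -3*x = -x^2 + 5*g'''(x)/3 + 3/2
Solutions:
 g(x) = C1 + C2*x + C3*x^2 + x^5/100 - 3*x^4/40 - 3*x^3/20


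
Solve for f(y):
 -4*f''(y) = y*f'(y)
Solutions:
 f(y) = C1 + C2*erf(sqrt(2)*y/4)


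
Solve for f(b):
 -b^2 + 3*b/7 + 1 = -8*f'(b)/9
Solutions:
 f(b) = C1 + 3*b^3/8 - 27*b^2/112 - 9*b/8


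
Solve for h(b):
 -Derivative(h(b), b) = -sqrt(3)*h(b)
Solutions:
 h(b) = C1*exp(sqrt(3)*b)


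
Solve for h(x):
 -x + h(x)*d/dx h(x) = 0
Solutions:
 h(x) = -sqrt(C1 + x^2)
 h(x) = sqrt(C1 + x^2)


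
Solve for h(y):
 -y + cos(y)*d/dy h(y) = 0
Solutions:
 h(y) = C1 + Integral(y/cos(y), y)


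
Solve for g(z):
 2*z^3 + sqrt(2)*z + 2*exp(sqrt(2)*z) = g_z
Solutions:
 g(z) = C1 + z^4/2 + sqrt(2)*z^2/2 + sqrt(2)*exp(sqrt(2)*z)


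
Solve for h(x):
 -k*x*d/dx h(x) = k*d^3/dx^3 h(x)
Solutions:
 h(x) = C1 + Integral(C2*airyai(-x) + C3*airybi(-x), x)


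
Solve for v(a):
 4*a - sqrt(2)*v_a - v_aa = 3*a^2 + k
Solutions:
 v(a) = C1 + C2*exp(-sqrt(2)*a) - sqrt(2)*a^3/2 + sqrt(2)*a^2 + 3*a^2/2 - sqrt(2)*a*k/2 - 3*sqrt(2)*a/2 - 2*a


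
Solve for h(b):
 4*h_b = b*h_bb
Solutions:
 h(b) = C1 + C2*b^5


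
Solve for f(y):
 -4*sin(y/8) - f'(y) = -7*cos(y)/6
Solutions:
 f(y) = C1 + 7*sin(y)/6 + 32*cos(y/8)


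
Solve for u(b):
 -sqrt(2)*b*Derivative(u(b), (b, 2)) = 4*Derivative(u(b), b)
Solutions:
 u(b) = C1 + C2*b^(1 - 2*sqrt(2))


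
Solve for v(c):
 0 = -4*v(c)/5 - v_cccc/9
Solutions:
 v(c) = (C1*sin(sqrt(3)*5^(3/4)*c/5) + C2*cos(sqrt(3)*5^(3/4)*c/5))*exp(-sqrt(3)*5^(3/4)*c/5) + (C3*sin(sqrt(3)*5^(3/4)*c/5) + C4*cos(sqrt(3)*5^(3/4)*c/5))*exp(sqrt(3)*5^(3/4)*c/5)


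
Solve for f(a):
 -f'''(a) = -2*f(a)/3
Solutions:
 f(a) = C3*exp(2^(1/3)*3^(2/3)*a/3) + (C1*sin(2^(1/3)*3^(1/6)*a/2) + C2*cos(2^(1/3)*3^(1/6)*a/2))*exp(-2^(1/3)*3^(2/3)*a/6)


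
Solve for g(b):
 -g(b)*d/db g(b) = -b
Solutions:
 g(b) = -sqrt(C1 + b^2)
 g(b) = sqrt(C1 + b^2)


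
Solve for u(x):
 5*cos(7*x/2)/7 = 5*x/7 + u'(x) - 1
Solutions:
 u(x) = C1 - 5*x^2/14 + x + 10*sin(7*x/2)/49


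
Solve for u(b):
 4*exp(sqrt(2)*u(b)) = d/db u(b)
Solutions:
 u(b) = sqrt(2)*(2*log(-1/(C1 + 4*b)) - log(2))/4


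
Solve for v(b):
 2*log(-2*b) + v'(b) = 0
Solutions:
 v(b) = C1 - 2*b*log(-b) + 2*b*(1 - log(2))


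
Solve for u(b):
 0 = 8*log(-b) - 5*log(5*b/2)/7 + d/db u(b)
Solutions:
 u(b) = C1 - 51*b*log(b)/7 + b*(-5*log(2)/7 + 5*log(5)/7 + 51/7 - 8*I*pi)


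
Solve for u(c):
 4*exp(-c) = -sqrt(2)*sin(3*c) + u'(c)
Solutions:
 u(c) = C1 - sqrt(2)*cos(3*c)/3 - 4*exp(-c)


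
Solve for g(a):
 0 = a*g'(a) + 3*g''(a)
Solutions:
 g(a) = C1 + C2*erf(sqrt(6)*a/6)


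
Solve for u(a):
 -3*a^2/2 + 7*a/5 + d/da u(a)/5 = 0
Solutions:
 u(a) = C1 + 5*a^3/2 - 7*a^2/2


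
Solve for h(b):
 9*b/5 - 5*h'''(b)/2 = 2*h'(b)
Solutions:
 h(b) = C1 + C2*sin(2*sqrt(5)*b/5) + C3*cos(2*sqrt(5)*b/5) + 9*b^2/20


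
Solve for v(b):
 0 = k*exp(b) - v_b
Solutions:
 v(b) = C1 + k*exp(b)


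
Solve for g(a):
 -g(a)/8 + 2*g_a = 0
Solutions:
 g(a) = C1*exp(a/16)


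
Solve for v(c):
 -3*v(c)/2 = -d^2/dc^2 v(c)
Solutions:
 v(c) = C1*exp(-sqrt(6)*c/2) + C2*exp(sqrt(6)*c/2)


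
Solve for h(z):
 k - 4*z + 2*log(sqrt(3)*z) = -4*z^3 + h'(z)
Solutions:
 h(z) = C1 + k*z + z^4 - 2*z^2 + 2*z*log(z) - 2*z + z*log(3)
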